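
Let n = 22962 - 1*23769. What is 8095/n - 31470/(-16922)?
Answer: -55793650/6828027 ≈ -8.1713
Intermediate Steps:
n = -807 (n = 22962 - 23769 = -807)
8095/n - 31470/(-16922) = 8095/(-807) - 31470/(-16922) = 8095*(-1/807) - 31470*(-1/16922) = -8095/807 + 15735/8461 = -55793650/6828027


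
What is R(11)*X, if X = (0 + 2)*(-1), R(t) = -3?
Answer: 6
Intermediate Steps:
X = -2 (X = 2*(-1) = -2)
R(11)*X = -3*(-2) = 6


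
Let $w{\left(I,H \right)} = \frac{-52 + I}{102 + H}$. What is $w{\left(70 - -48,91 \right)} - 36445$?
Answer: $- \frac{7033819}{193} \approx -36445.0$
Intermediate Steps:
$w{\left(I,H \right)} = \frac{-52 + I}{102 + H}$
$w{\left(70 - -48,91 \right)} - 36445 = \frac{-52 + \left(70 - -48\right)}{102 + 91} - 36445 = \frac{-52 + \left(70 + 48\right)}{193} - 36445 = \frac{-52 + 118}{193} - 36445 = \frac{1}{193} \cdot 66 - 36445 = \frac{66}{193} - 36445 = - \frac{7033819}{193}$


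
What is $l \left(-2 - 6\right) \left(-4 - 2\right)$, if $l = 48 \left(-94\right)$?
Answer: $-216576$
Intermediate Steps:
$l = -4512$
$l \left(-2 - 6\right) \left(-4 - 2\right) = - 4512 \left(-2 - 6\right) \left(-4 - 2\right) = - 4512 \left(\left(-8\right) \left(-6\right)\right) = \left(-4512\right) 48 = -216576$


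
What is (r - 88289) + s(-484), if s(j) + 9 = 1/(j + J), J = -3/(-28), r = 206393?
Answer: 1600069127/13549 ≈ 1.1810e+5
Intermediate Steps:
J = 3/28 (J = -3*(-1/28) = 3/28 ≈ 0.10714)
s(j) = -9 + 1/(3/28 + j) (s(j) = -9 + 1/(j + 3/28) = -9 + 1/(3/28 + j))
(r - 88289) + s(-484) = (206393 - 88289) + (1 - 252*(-484))/(3 + 28*(-484)) = 118104 + (1 + 121968)/(3 - 13552) = 118104 + 121969/(-13549) = 118104 - 1/13549*121969 = 118104 - 121969/13549 = 1600069127/13549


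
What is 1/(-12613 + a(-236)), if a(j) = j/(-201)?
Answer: -201/2534977 ≈ -7.9291e-5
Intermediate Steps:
a(j) = -j/201 (a(j) = j*(-1/201) = -j/201)
1/(-12613 + a(-236)) = 1/(-12613 - 1/201*(-236)) = 1/(-12613 + 236/201) = 1/(-2534977/201) = -201/2534977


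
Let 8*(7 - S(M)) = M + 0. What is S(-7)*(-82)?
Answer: -2583/4 ≈ -645.75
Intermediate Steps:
S(M) = 7 - M/8 (S(M) = 7 - (M + 0)/8 = 7 - M/8)
S(-7)*(-82) = (7 - ⅛*(-7))*(-82) = (7 + 7/8)*(-82) = (63/8)*(-82) = -2583/4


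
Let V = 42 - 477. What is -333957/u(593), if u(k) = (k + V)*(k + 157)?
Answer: -111319/39500 ≈ -2.8182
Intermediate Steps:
V = -435
u(k) = (-435 + k)*(157 + k) (u(k) = (k - 435)*(k + 157) = (-435 + k)*(157 + k))
-333957/u(593) = -333957/(-68295 + 593**2 - 278*593) = -333957/(-68295 + 351649 - 164854) = -333957/118500 = -333957*1/118500 = -111319/39500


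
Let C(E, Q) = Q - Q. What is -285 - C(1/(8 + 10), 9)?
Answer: -285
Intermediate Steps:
C(E, Q) = 0
-285 - C(1/(8 + 10), 9) = -285 - 1*0 = -285 + 0 = -285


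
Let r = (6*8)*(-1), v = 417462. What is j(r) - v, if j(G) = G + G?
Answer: -417558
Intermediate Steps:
r = -48 (r = 48*(-1) = -48)
j(G) = 2*G
j(r) - v = 2*(-48) - 1*417462 = -96 - 417462 = -417558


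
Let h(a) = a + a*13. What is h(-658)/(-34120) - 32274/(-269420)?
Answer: 22394287/57453815 ≈ 0.38978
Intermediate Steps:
h(a) = 14*a (h(a) = a + 13*a = 14*a)
h(-658)/(-34120) - 32274/(-269420) = (14*(-658))/(-34120) - 32274/(-269420) = -9212*(-1/34120) - 32274*(-1/269420) = 2303/8530 + 16137/134710 = 22394287/57453815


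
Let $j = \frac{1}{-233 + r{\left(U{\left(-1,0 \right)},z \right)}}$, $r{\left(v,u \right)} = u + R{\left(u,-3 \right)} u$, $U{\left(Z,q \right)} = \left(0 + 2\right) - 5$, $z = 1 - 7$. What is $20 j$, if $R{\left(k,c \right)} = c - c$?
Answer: $- \frac{20}{239} \approx -0.083682$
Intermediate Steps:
$z = -6$ ($z = 1 - 7 = -6$)
$R{\left(k,c \right)} = 0$
$U{\left(Z,q \right)} = -3$ ($U{\left(Z,q \right)} = 2 - 5 = -3$)
$r{\left(v,u \right)} = u$ ($r{\left(v,u \right)} = u + 0 u = u + 0 = u$)
$j = - \frac{1}{239}$ ($j = \frac{1}{-233 - 6} = \frac{1}{-239} = - \frac{1}{239} \approx -0.0041841$)
$20 j = 20 \left(- \frac{1}{239}\right) = - \frac{20}{239}$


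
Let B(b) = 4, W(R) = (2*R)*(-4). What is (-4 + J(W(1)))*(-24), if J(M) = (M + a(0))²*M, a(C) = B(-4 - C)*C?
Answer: 12384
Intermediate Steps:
W(R) = -8*R
a(C) = 4*C
J(M) = M³ (J(M) = (M + 4*0)²*M = (M + 0)²*M = M²*M = M³)
(-4 + J(W(1)))*(-24) = (-4 + (-8*1)³)*(-24) = (-4 + (-8)³)*(-24) = (-4 - 512)*(-24) = -516*(-24) = 12384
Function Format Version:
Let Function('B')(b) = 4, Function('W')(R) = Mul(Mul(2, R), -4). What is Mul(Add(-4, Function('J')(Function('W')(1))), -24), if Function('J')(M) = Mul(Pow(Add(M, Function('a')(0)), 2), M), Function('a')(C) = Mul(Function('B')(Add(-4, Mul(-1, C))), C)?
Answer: 12384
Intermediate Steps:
Function('W')(R) = Mul(-8, R)
Function('a')(C) = Mul(4, C)
Function('J')(M) = Pow(M, 3) (Function('J')(M) = Mul(Pow(Add(M, Mul(4, 0)), 2), M) = Mul(Pow(Add(M, 0), 2), M) = Mul(Pow(M, 2), M) = Pow(M, 3))
Mul(Add(-4, Function('J')(Function('W')(1))), -24) = Mul(Add(-4, Pow(Mul(-8, 1), 3)), -24) = Mul(Add(-4, Pow(-8, 3)), -24) = Mul(Add(-4, -512), -24) = Mul(-516, -24) = 12384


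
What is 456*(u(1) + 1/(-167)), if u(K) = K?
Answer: 75696/167 ≈ 453.27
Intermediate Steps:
456*(u(1) + 1/(-167)) = 456*(1 + 1/(-167)) = 456*(1 - 1/167) = 456*(166/167) = 75696/167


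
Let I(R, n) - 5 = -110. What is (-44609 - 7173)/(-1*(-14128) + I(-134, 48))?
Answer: -51782/14023 ≈ -3.6926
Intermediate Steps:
I(R, n) = -105 (I(R, n) = 5 - 110 = -105)
(-44609 - 7173)/(-1*(-14128) + I(-134, 48)) = (-44609 - 7173)/(-1*(-14128) - 105) = -51782/(14128 - 105) = -51782/14023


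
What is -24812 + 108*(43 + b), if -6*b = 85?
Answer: -21698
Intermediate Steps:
b = -85/6 (b = -⅙*85 = -85/6 ≈ -14.167)
-24812 + 108*(43 + b) = -24812 + 108*(43 - 85/6) = -24812 + 108*(173/6) = -24812 + 3114 = -21698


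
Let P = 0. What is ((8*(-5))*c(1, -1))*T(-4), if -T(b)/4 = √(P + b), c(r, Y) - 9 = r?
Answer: 3200*I ≈ 3200.0*I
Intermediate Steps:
c(r, Y) = 9 + r
T(b) = -4*√b (T(b) = -4*√(0 + b) = -4*√b)
((8*(-5))*c(1, -1))*T(-4) = ((8*(-5))*(9 + 1))*(-8*I) = (-40*10)*(-8*I) = -(-3200)*I = 3200*I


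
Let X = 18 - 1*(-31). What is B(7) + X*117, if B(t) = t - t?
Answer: 5733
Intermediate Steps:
X = 49 (X = 18 + 31 = 49)
B(t) = 0
B(7) + X*117 = 0 + 49*117 = 0 + 5733 = 5733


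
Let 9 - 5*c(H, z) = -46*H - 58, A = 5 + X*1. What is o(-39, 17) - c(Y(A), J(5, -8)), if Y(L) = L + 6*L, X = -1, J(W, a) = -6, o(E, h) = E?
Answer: -310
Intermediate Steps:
A = 4 (A = 5 - 1*1 = 5 - 1 = 4)
Y(L) = 7*L
c(H, z) = 67/5 + 46*H/5 (c(H, z) = 9/5 - (-46*H - 58)/5 = 9/5 - (-58 - 46*H)/5 = 9/5 + (58/5 + 46*H/5) = 67/5 + 46*H/5)
o(-39, 17) - c(Y(A), J(5, -8)) = -39 - (67/5 + 46*(7*4)/5) = -39 - (67/5 + (46/5)*28) = -39 - (67/5 + 1288/5) = -39 - 1*271 = -39 - 271 = -310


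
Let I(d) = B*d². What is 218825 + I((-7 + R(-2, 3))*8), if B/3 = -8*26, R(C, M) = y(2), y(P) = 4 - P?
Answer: -779575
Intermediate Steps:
R(C, M) = 2 (R(C, M) = 4 - 1*2 = 4 - 2 = 2)
B = -624 (B = 3*(-8*26) = 3*(-208) = -624)
I(d) = -624*d²
218825 + I((-7 + R(-2, 3))*8) = 218825 - 624*64*(-7 + 2)² = 218825 - 624*(-5*8)² = 218825 - 624*(-40)² = 218825 - 624*1600 = 218825 - 998400 = -779575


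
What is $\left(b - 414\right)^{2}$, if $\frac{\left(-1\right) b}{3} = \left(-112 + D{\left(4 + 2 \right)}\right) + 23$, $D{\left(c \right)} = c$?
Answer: $27225$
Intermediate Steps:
$b = 249$ ($b = - 3 \left(\left(-112 + \left(4 + 2\right)\right) + 23\right) = - 3 \left(\left(-112 + 6\right) + 23\right) = - 3 \left(-106 + 23\right) = \left(-3\right) \left(-83\right) = 249$)
$\left(b - 414\right)^{2} = \left(249 - 414\right)^{2} = \left(-165\right)^{2} = 27225$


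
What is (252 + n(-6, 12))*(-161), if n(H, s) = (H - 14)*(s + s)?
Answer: 36708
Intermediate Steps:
n(H, s) = 2*s*(-14 + H) (n(H, s) = (-14 + H)*(2*s) = 2*s*(-14 + H))
(252 + n(-6, 12))*(-161) = (252 + 2*12*(-14 - 6))*(-161) = (252 + 2*12*(-20))*(-161) = (252 - 480)*(-161) = -228*(-161) = 36708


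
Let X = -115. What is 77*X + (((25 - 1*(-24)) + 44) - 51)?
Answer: -8813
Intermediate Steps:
77*X + (((25 - 1*(-24)) + 44) - 51) = 77*(-115) + (((25 - 1*(-24)) + 44) - 51) = -8855 + (((25 + 24) + 44) - 51) = -8855 + ((49 + 44) - 51) = -8855 + (93 - 51) = -8855 + 42 = -8813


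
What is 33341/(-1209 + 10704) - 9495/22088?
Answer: 646280983/209725560 ≈ 3.0816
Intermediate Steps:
33341/(-1209 + 10704) - 9495/22088 = 33341/9495 - 9495*1/22088 = 33341*(1/9495) - 9495/22088 = 33341/9495 - 9495/22088 = 646280983/209725560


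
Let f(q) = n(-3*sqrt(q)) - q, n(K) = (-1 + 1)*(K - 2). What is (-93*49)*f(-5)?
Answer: -22785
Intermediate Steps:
n(K) = 0 (n(K) = 0*(-2 + K) = 0)
f(q) = -q (f(q) = 0 - q = -q)
(-93*49)*f(-5) = (-93*49)*(-1*(-5)) = -4557*5 = -22785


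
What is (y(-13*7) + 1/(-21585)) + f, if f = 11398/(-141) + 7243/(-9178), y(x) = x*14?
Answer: -4207427390457/3103678370 ≈ -1355.6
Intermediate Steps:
y(x) = 14*x
f = -105632107/1294098 (f = 11398*(-1/141) + 7243*(-1/9178) = -11398/141 - 7243/9178 = -105632107/1294098 ≈ -81.626)
(y(-13*7) + 1/(-21585)) + f = (14*(-13*7) + 1/(-21585)) - 105632107/1294098 = (14*(-91) - 1/21585) - 105632107/1294098 = (-1274 - 1/21585) - 105632107/1294098 = -27499291/21585 - 105632107/1294098 = -4207427390457/3103678370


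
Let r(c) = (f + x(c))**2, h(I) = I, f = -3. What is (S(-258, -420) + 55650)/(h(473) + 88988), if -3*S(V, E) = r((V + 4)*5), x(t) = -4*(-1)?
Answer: 166949/268383 ≈ 0.62206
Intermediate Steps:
x(t) = 4
r(c) = 1 (r(c) = (-3 + 4)**2 = 1**2 = 1)
S(V, E) = -1/3 (S(V, E) = -1/3*1 = -1/3)
(S(-258, -420) + 55650)/(h(473) + 88988) = (-1/3 + 55650)/(473 + 88988) = (166949/3)/89461 = (166949/3)*(1/89461) = 166949/268383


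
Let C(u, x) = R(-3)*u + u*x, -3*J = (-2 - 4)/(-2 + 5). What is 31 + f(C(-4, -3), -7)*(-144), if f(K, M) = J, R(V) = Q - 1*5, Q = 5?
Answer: -65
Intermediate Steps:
R(V) = 0 (R(V) = 5 - 1*5 = 5 - 5 = 0)
J = ⅔ (J = -(-2 - 4)/(3*(-2 + 5)) = -(-2)/3 = -⅓*(-2) = ⅔ ≈ 0.66667)
C(u, x) = u*x (C(u, x) = 0*u + u*x = 0 + u*x = u*x)
f(K, M) = ⅔
31 + f(C(-4, -3), -7)*(-144) = 31 + (⅔)*(-144) = 31 - 96 = -65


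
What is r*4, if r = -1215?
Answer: -4860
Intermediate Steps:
r*4 = -1215*4 = -4860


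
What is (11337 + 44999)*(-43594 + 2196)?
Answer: -2332197728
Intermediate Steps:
(11337 + 44999)*(-43594 + 2196) = 56336*(-41398) = -2332197728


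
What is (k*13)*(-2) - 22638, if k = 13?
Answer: -22976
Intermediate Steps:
(k*13)*(-2) - 22638 = (13*13)*(-2) - 22638 = 169*(-2) - 22638 = -338 - 22638 = -22976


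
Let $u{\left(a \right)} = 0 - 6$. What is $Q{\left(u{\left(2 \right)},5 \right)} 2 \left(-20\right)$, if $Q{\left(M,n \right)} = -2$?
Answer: $80$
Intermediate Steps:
$u{\left(a \right)} = -6$ ($u{\left(a \right)} = 0 - 6 = -6$)
$Q{\left(u{\left(2 \right)},5 \right)} 2 \left(-20\right) = \left(-2\right) 2 \left(-20\right) = \left(-4\right) \left(-20\right) = 80$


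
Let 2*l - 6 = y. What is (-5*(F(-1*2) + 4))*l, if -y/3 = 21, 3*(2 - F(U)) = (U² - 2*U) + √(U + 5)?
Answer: 475 - 95*√3/2 ≈ 392.73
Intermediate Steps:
F(U) = 2 - U²/3 - √(5 + U)/3 + 2*U/3 (F(U) = 2 - ((U² - 2*U) + √(U + 5))/3 = 2 - ((U² - 2*U) + √(5 + U))/3 = 2 - (U² + √(5 + U) - 2*U)/3 = 2 + (-U²/3 - √(5 + U)/3 + 2*U/3) = 2 - U²/3 - √(5 + U)/3 + 2*U/3)
y = -63 (y = -3*21 = -63)
l = -57/2 (l = 3 + (½)*(-63) = 3 - 63/2 = -57/2 ≈ -28.500)
(-5*(F(-1*2) + 4))*l = -5*((2 - (-1*2)²/3 - √(5 - 1*2)/3 + 2*(-1*2)/3) + 4)*(-57/2) = -5*((2 - ⅓*(-2)² - √(5 - 2)/3 + (⅔)*(-2)) + 4)*(-57/2) = -5*((2 - ⅓*4 - √3/3 - 4/3) + 4)*(-57/2) = -5*((2 - 4/3 - √3/3 - 4/3) + 4)*(-57/2) = -5*((-⅔ - √3/3) + 4)*(-57/2) = -5*(10/3 - √3/3)*(-57/2) = (-50/3 + 5*√3/3)*(-57/2) = 475 - 95*√3/2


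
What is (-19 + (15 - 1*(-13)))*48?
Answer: 432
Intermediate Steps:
(-19 + (15 - 1*(-13)))*48 = (-19 + (15 + 13))*48 = (-19 + 28)*48 = 9*48 = 432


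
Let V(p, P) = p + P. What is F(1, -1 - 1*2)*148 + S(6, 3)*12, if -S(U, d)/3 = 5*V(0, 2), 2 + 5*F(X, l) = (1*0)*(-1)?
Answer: -2096/5 ≈ -419.20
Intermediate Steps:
V(p, P) = P + p
F(X, l) = -⅖ (F(X, l) = -⅖ + ((1*0)*(-1))/5 = -⅖ + (0*(-1))/5 = -⅖ + (⅕)*0 = -⅖ + 0 = -⅖)
S(U, d) = -30 (S(U, d) = -15*(2 + 0) = -15*2 = -3*10 = -30)
F(1, -1 - 1*2)*148 + S(6, 3)*12 = -⅖*148 - 30*12 = -296/5 - 360 = -2096/5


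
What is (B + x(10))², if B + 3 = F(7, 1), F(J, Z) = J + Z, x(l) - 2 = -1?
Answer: 36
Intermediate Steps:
x(l) = 1 (x(l) = 2 - 1 = 1)
B = 5 (B = -3 + (7 + 1) = -3 + 8 = 5)
(B + x(10))² = (5 + 1)² = 6² = 36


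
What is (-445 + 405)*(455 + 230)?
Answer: -27400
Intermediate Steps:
(-445 + 405)*(455 + 230) = -40*685 = -27400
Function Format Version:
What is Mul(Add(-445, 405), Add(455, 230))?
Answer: -27400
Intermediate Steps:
Mul(Add(-445, 405), Add(455, 230)) = Mul(-40, 685) = -27400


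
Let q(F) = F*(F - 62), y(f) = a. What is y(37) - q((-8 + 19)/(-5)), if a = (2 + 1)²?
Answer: -3306/25 ≈ -132.24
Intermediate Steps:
a = 9 (a = 3² = 9)
y(f) = 9
q(F) = F*(-62 + F)
y(37) - q((-8 + 19)/(-5)) = 9 - (-8 + 19)/(-5)*(-62 + (-8 + 19)/(-5)) = 9 - 11*(-⅕)*(-62 + 11*(-⅕)) = 9 - (-11)*(-62 - 11/5)/5 = 9 - (-11)*(-321)/(5*5) = 9 - 1*3531/25 = 9 - 3531/25 = -3306/25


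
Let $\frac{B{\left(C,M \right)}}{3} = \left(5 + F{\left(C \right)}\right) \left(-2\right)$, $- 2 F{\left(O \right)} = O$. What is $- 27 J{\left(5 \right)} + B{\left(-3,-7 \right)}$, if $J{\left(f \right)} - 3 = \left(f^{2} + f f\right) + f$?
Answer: $-1605$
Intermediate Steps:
$F{\left(O \right)} = - \frac{O}{2}$
$J{\left(f \right)} = 3 + f + 2 f^{2}$ ($J{\left(f \right)} = 3 + \left(\left(f^{2} + f f\right) + f\right) = 3 + \left(\left(f^{2} + f^{2}\right) + f\right) = 3 + \left(2 f^{2} + f\right) = 3 + \left(f + 2 f^{2}\right) = 3 + f + 2 f^{2}$)
$B{\left(C,M \right)} = -30 + 3 C$ ($B{\left(C,M \right)} = 3 \left(5 - \frac{C}{2}\right) \left(-2\right) = 3 \left(-10 + C\right) = -30 + 3 C$)
$- 27 J{\left(5 \right)} + B{\left(-3,-7 \right)} = - 27 \left(3 + 5 + 2 \cdot 5^{2}\right) + \left(-30 + 3 \left(-3\right)\right) = - 27 \left(3 + 5 + 2 \cdot 25\right) - 39 = - 27 \left(3 + 5 + 50\right) - 39 = \left(-27\right) 58 - 39 = -1566 - 39 = -1605$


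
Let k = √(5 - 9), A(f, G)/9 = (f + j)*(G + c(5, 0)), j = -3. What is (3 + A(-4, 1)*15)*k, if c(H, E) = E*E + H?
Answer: -11334*I ≈ -11334.0*I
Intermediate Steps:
c(H, E) = H + E² (c(H, E) = E² + H = H + E²)
A(f, G) = 9*(-3 + f)*(5 + G) (A(f, G) = 9*((f - 3)*(G + (5 + 0²))) = 9*((-3 + f)*(G + (5 + 0))) = 9*((-3 + f)*(G + 5)) = 9*((-3 + f)*(5 + G)) = 9*(-3 + f)*(5 + G))
k = 2*I (k = √(-4) = 2*I ≈ 2.0*I)
(3 + A(-4, 1)*15)*k = (3 + (-135 - 27*1 + 45*(-4) + 9*1*(-4))*15)*(2*I) = (3 + (-135 - 27 - 180 - 36)*15)*(2*I) = (3 - 378*15)*(2*I) = (3 - 5670)*(2*I) = -11334*I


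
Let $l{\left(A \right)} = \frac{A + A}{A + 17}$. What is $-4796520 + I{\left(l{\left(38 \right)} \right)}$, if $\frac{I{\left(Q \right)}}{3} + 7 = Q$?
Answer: $- \frac{263809527}{55} \approx -4.7965 \cdot 10^{6}$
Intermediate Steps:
$l{\left(A \right)} = \frac{2 A}{17 + A}$
$I{\left(Q \right)} = -21 + 3 Q$
$-4796520 + I{\left(l{\left(38 \right)} \right)} = -4796520 - \left(21 - 3 \cdot 2 \cdot 38 \frac{1}{17 + 38}\right) = -4796520 - \left(21 - 3 \cdot 2 \cdot 38 \cdot \frac{1}{55}\right) = -4796520 + \left(-21 + 3 \cdot \frac{76}{55}\right) = -4796520 + \left(-21 + \frac{228}{55}\right) = -4796520 - \frac{927}{55} = - \frac{263809527}{55}$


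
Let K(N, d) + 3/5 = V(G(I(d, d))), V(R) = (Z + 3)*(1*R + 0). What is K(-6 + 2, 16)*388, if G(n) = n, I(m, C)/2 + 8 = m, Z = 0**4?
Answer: 91956/5 ≈ 18391.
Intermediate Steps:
Z = 0
I(m, C) = -16 + 2*m
V(R) = 3*R (V(R) = (0 + 3)*(1*R + 0) = 3*(R + 0) = 3*R)
K(N, d) = -243/5 + 6*d (K(N, d) = -3/5 + 3*(-16 + 2*d) = -3/5 + (-48 + 6*d) = -243/5 + 6*d)
K(-6 + 2, 16)*388 = (-243/5 + 6*16)*388 = (-243/5 + 96)*388 = (237/5)*388 = 91956/5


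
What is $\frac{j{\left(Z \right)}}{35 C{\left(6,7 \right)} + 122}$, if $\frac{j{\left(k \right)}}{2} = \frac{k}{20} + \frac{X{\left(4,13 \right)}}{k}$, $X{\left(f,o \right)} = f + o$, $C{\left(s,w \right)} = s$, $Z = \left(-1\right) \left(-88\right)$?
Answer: $\frac{2021}{73040} \approx 0.02767$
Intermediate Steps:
$Z = 88$
$j{\left(k \right)} = \frac{34}{k} + \frac{k}{10}$ ($j{\left(k \right)} = 2 \left(\frac{k}{20} + \frac{4 + 13}{k}\right) = 2 \left(k \frac{1}{20} + \frac{17}{k}\right) = 2 \left(\frac{k}{20} + \frac{17}{k}\right) = 2 \left(\frac{17}{k} + \frac{k}{20}\right) = \frac{34}{k} + \frac{k}{10}$)
$\frac{j{\left(Z \right)}}{35 C{\left(6,7 \right)} + 122} = \frac{\frac{34}{88} + \frac{1}{10} \cdot 88}{35 \cdot 6 + 122} = \frac{34 \cdot \frac{1}{88} + \frac{44}{5}}{210 + 122} = \frac{\frac{17}{44} + \frac{44}{5}}{332} = \frac{2021}{220} \cdot \frac{1}{332} = \frac{2021}{73040}$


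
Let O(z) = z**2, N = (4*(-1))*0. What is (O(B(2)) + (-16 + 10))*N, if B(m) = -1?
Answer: 0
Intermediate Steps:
N = 0 (N = -4*0 = 0)
(O(B(2)) + (-16 + 10))*N = ((-1)**2 + (-16 + 10))*0 = (1 - 6)*0 = -5*0 = 0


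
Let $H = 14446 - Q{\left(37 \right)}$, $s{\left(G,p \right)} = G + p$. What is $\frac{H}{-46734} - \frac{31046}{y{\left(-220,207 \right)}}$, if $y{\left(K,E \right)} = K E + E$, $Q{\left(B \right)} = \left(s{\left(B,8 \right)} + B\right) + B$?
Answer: $\frac{267139291}{706197474} \approx 0.37828$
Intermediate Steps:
$Q{\left(B \right)} = 8 + 3 B$ ($Q{\left(B \right)} = \left(\left(B + 8\right) + B\right) + B = \left(\left(8 + B\right) + B\right) + B = \left(8 + 2 B\right) + B = 8 + 3 B$)
$y{\left(K,E \right)} = E + E K$ ($y{\left(K,E \right)} = E K + E = E + E K$)
$H = 14327$ ($H = 14446 - \left(8 + 3 \cdot 37\right) = 14446 - \left(8 + 111\right) = 14446 - 119 = 14327$)
$\frac{H}{-46734} - \frac{31046}{y{\left(-220,207 \right)}} = \frac{14327}{-46734} - \frac{31046}{207 \left(1 - 220\right)} = 14327 \left(- \frac{1}{46734}\right) - \frac{31046}{207 \left(-219\right)} = - \frac{14327}{46734} - \frac{31046}{-45333} = - \frac{14327}{46734} - - \frac{31046}{45333} = - \frac{14327}{46734} + \frac{31046}{45333} = \frac{267139291}{706197474}$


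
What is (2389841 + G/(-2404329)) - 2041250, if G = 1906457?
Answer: 838125543982/2404329 ≈ 3.4859e+5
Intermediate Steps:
(2389841 + G/(-2404329)) - 2041250 = (2389841 + 1906457/(-2404329)) - 2041250 = (2389841 + 1906457*(-1/2404329)) - 2041250 = (2389841 - 1906457/2404329) - 2041250 = 5745962115232/2404329 - 2041250 = 838125543982/2404329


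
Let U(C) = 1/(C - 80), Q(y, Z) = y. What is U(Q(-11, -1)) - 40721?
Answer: -3705612/91 ≈ -40721.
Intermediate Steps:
U(C) = 1/(-80 + C)
U(Q(-11, -1)) - 40721 = 1/(-80 - 11) - 40721 = 1/(-91) - 40721 = -1/91 - 40721 = -3705612/91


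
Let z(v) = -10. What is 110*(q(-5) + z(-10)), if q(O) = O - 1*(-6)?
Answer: -990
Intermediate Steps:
q(O) = 6 + O (q(O) = O + 6 = 6 + O)
110*(q(-5) + z(-10)) = 110*((6 - 5) - 10) = 110*(1 - 10) = 110*(-9) = -990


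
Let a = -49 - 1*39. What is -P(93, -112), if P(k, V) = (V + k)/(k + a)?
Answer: 19/5 ≈ 3.8000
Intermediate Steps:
a = -88 (a = -49 - 39 = -88)
P(k, V) = (V + k)/(-88 + k) (P(k, V) = (V + k)/(k - 88) = (V + k)/(-88 + k))
-P(93, -112) = -(-112 + 93)/(-88 + 93) = -(-19)/5 = -1*(-19/5) = 19/5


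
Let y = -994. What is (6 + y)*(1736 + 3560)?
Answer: -5232448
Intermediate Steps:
(6 + y)*(1736 + 3560) = (6 - 994)*(1736 + 3560) = -988*5296 = -5232448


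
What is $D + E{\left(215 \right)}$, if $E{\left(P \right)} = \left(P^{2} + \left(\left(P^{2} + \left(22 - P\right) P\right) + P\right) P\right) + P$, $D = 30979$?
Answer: $1140594$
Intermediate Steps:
$E{\left(P \right)} = P + P^{2} + P \left(P + P^{2} + P \left(22 - P\right)\right)$ ($E{\left(P \right)} = \left(P^{2} + \left(\left(P^{2} + P \left(22 - P\right)\right) + P\right) P\right) + P = \left(P^{2} + \left(P + P^{2} + P \left(22 - P\right)\right) P\right) + P = \left(P^{2} + P \left(P + P^{2} + P \left(22 - P\right)\right)\right) + P = P + P^{2} + P \left(P + P^{2} + P \left(22 - P\right)\right)$)
$D + E{\left(215 \right)} = 30979 + 215 \left(1 + 24 \cdot 215\right) = 30979 + 215 \left(1 + 5160\right) = 30979 + 215 \cdot 5161 = 30979 + 1109615 = 1140594$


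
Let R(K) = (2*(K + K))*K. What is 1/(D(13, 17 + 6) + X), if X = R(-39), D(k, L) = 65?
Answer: 1/6149 ≈ 0.00016263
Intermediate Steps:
R(K) = 4*K² (R(K) = (2*(2*K))*K = (4*K)*K = 4*K²)
X = 6084 (X = 4*(-39)² = 4*1521 = 6084)
1/(D(13, 17 + 6) + X) = 1/(65 + 6084) = 1/6149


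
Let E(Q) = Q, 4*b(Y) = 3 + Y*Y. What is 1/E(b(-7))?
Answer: 1/13 ≈ 0.076923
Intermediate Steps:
b(Y) = ¾ + Y²/4 (b(Y) = (3 + Y*Y)/4 = (3 + Y²)/4 = ¾ + Y²/4)
1/E(b(-7)) = 1/(¾ + (¼)*(-7)²) = 1/(¾ + (¼)*49) = 1/(¾ + 49/4) = 1/13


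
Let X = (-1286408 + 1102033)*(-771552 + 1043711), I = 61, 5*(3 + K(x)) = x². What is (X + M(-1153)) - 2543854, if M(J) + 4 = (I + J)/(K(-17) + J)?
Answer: -275548590415693/5491 ≈ -5.0182e+10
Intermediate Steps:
K(x) = -3 + x²/5
X = -50179315625 (X = -184375*272159 = -50179315625)
M(J) = -4 + (61 + J)/(274/5 + J) (M(J) = -4 + (61 + J)/((-3 + (⅕)*(-17)²) + J) = -4 + (61 + J)/((-3 + (⅕)*289) + J) = -4 + (61 + J)/((-3 + 289/5) + J) = -4 + (61 + J)/(274/5 + J))
(X + M(-1153)) - 2543854 = (-50179315625 + (-791 - 15*(-1153))/(274 + 5*(-1153))) - 2543854 = (-50179315625 + (-791 + 17295)/(274 - 5765)) - 2543854 = (-50179315625 + 16504/(-5491)) - 2543854 = (-50179315625 - 1/5491*16504) - 2543854 = (-50179315625 - 16504/5491) - 2543854 = -275534622113379/5491 - 2543854 = -275548590415693/5491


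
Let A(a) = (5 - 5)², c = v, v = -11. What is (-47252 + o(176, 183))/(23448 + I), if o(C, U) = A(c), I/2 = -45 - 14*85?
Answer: -23626/10489 ≈ -2.2525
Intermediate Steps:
I = -2470 (I = 2*(-45 - 14*85) = 2*(-45 - 1190) = 2*(-1235) = -2470)
c = -11
A(a) = 0 (A(a) = 0² = 0)
o(C, U) = 0
(-47252 + o(176, 183))/(23448 + I) = (-47252 + 0)/(23448 - 2470) = -47252/20978 = -47252*1/20978 = -23626/10489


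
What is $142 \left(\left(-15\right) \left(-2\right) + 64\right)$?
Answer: $13348$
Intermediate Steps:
$142 \left(\left(-15\right) \left(-2\right) + 64\right) = 142 \left(30 + 64\right) = 142 \cdot 94 = 13348$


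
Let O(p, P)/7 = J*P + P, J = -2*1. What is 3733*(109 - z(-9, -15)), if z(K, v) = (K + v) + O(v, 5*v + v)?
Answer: -1855301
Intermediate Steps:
J = -2
O(p, P) = -7*P (O(p, P) = 7*(-2*P + P) = 7*(-P) = -7*P)
z(K, v) = K - 41*v (z(K, v) = (K + v) - 7*(5*v + v) = (K + v) - 42*v = K - 41*v)
3733*(109 - z(-9, -15)) = 3733*(109 - (-9 - 41*(-15))) = 3733*(109 - (-9 + 615)) = 3733*(109 - 1*606) = 3733*(109 - 606) = 3733*(-497) = -1855301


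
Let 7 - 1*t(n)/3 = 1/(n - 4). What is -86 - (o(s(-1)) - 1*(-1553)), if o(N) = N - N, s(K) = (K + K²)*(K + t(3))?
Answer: -1639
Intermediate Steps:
t(n) = 21 - 3/(-4 + n) (t(n) = 21 - 3/(n - 4) = 21 - 3/(-4 + n))
s(K) = (24 + K)*(K + K²) (s(K) = (K + K²)*(K + 3*(-29 + 7*3)/(-4 + 3)) = (K + K²)*(K + 3*(-29 + 21)/(-1)) = (K + K²)*(K + 3*(-1)*(-8)) = (K + K²)*(K + 24) = (K + K²)*(24 + K) = (24 + K)*(K + K²))
o(N) = 0
-86 - (o(s(-1)) - 1*(-1553)) = -86 - (0 - 1*(-1553)) = -86 - (0 + 1553) = -86 - 1*1553 = -86 - 1553 = -1639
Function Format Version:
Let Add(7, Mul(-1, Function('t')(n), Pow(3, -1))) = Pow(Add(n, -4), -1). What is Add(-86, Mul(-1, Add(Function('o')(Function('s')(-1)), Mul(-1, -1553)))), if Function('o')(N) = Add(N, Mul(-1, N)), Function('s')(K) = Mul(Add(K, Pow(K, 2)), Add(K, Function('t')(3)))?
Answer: -1639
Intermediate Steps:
Function('t')(n) = Add(21, Mul(-3, Pow(Add(-4, n), -1))) (Function('t')(n) = Add(21, Mul(-3, Pow(Add(n, -4), -1))) = Add(21, Mul(-3, Pow(Add(-4, n), -1))))
Function('s')(K) = Mul(Add(24, K), Add(K, Pow(K, 2))) (Function('s')(K) = Mul(Add(K, Pow(K, 2)), Add(K, Mul(3, Pow(Add(-4, 3), -1), Add(-29, Mul(7, 3))))) = Mul(Add(K, Pow(K, 2)), Add(K, Mul(3, Pow(-1, -1), Add(-29, 21)))) = Mul(Add(K, Pow(K, 2)), Add(K, Mul(3, -1, -8))) = Mul(Add(K, Pow(K, 2)), Add(K, 24)) = Mul(Add(K, Pow(K, 2)), Add(24, K)) = Mul(Add(24, K), Add(K, Pow(K, 2))))
Function('o')(N) = 0
Add(-86, Mul(-1, Add(Function('o')(Function('s')(-1)), Mul(-1, -1553)))) = Add(-86, Mul(-1, Add(0, Mul(-1, -1553)))) = Add(-86, Mul(-1, Add(0, 1553))) = Add(-86, Mul(-1, 1553)) = Add(-86, -1553) = -1639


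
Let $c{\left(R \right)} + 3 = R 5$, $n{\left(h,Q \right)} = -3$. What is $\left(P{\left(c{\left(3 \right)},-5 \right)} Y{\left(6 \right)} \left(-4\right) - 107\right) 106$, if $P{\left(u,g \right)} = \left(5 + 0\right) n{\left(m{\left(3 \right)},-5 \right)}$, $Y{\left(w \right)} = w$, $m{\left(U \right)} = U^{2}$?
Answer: $26818$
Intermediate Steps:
$c{\left(R \right)} = -3 + 5 R$ ($c{\left(R \right)} = -3 + R 5 = -3 + 5 R$)
$P{\left(u,g \right)} = -15$ ($P{\left(u,g \right)} = \left(5 + 0\right) \left(-3\right) = 5 \left(-3\right) = -15$)
$\left(P{\left(c{\left(3 \right)},-5 \right)} Y{\left(6 \right)} \left(-4\right) - 107\right) 106 = \left(\left(-15\right) 6 \left(-4\right) - 107\right) 106 = \left(\left(-90\right) \left(-4\right) - 107\right) 106 = \left(360 - 107\right) 106 = 253 \cdot 106 = 26818$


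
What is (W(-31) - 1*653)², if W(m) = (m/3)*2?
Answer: 4084441/9 ≈ 4.5383e+5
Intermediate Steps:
W(m) = 2*m/3 (W(m) = (m/3)*2 = 2*m/3)
(W(-31) - 1*653)² = ((⅔)*(-31) - 1*653)² = (-62/3 - 653)² = (-2021/3)² = 4084441/9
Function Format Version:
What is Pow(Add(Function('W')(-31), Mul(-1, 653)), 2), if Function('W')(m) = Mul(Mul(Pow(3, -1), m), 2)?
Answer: Rational(4084441, 9) ≈ 4.5383e+5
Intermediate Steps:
Function('W')(m) = Mul(Rational(2, 3), m) (Function('W')(m) = Mul(Mul(Rational(1, 3), m), 2) = Mul(Rational(2, 3), m))
Pow(Add(Function('W')(-31), Mul(-1, 653)), 2) = Pow(Add(Mul(Rational(2, 3), -31), Mul(-1, 653)), 2) = Pow(Add(Rational(-62, 3), -653), 2) = Pow(Rational(-2021, 3), 2) = Rational(4084441, 9)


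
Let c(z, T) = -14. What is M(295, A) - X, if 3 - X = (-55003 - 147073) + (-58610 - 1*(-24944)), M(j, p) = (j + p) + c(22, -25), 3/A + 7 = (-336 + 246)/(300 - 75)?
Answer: -8712183/37 ≈ -2.3546e+5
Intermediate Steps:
A = -15/37 (A = 3/(-7 + (-336 + 246)/(300 - 75)) = 3/(-7 - 90/225) = 3/(-7 - 90*1/225) = 3/(-7 - ⅖) = 3/(-37/5) = 3*(-5/37) = -15/37 ≈ -0.40541)
M(j, p) = -14 + j + p (M(j, p) = (j + p) - 14 = -14 + j + p)
X = 235745 (X = 3 - ((-55003 - 147073) + (-58610 - 1*(-24944))) = 3 - (-202076 + (-58610 + 24944)) = 3 - (-202076 - 33666) = 3 - 1*(-235742) = 3 + 235742 = 235745)
M(295, A) - X = (-14 + 295 - 15/37) - 1*235745 = 10382/37 - 235745 = -8712183/37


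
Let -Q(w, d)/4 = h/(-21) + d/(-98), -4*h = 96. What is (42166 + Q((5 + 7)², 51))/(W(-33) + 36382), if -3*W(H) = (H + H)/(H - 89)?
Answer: 126026732/108745259 ≈ 1.1589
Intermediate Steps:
h = -24 (h = -¼*96 = -24)
W(H) = -2*H/(3*(-89 + H)) (W(H) = -(H + H)/(3*(H - 89)) = -2*H/(3*(-89 + H)))
Q(w, d) = -32/7 + 2*d/49 (Q(w, d) = -4*(-24/(-21) + d/(-98)) = -4*(-24*(-1/21) + d*(-1/98)) = -4*(8/7 - d/98) = -32/7 + 2*d/49)
(42166 + Q((5 + 7)², 51))/(W(-33) + 36382) = (42166 + (-32/7 + (2/49)*51))/(-2*(-33)/(-267 + 3*(-33)) + 36382) = (42166 + (-32/7 + 102/49))/(-2*(-33)/(-267 - 99) + 36382) = (42166 - 122/49)/(-2*(-33)/(-366) + 36382) = 2066012/(49*(-2*(-33)*(-1/366) + 36382)) = 2066012/(49*(-11/61 + 36382)) = 2066012/(49*(2219291/61)) = (2066012/49)*(61/2219291) = 126026732/108745259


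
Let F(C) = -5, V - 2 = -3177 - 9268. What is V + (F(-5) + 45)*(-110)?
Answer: -16843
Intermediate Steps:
V = -12443 (V = 2 + (-3177 - 9268) = 2 - 12445 = -12443)
V + (F(-5) + 45)*(-110) = -12443 + (-5 + 45)*(-110) = -12443 + 40*(-110) = -12443 - 4400 = -16843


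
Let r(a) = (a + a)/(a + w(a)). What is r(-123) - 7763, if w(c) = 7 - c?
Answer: -54587/7 ≈ -7798.1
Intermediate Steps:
r(a) = 2*a/7 (r(a) = (a + a)/(a + (7 - a)) = (2*a)/7 = (2*a)*(⅐) = 2*a/7)
r(-123) - 7763 = (2/7)*(-123) - 7763 = -246/7 - 7763 = -54587/7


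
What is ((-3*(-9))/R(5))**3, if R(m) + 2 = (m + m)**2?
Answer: 19683/941192 ≈ 0.020913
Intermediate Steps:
R(m) = -2 + 4*m**2 (R(m) = -2 + (m + m)**2 = -2 + (2*m)**2 = -2 + 4*m**2)
((-3*(-9))/R(5))**3 = ((-3*(-9))/(-2 + 4*5**2))**3 = (27/(-2 + 4*25))**3 = (27/(-2 + 100))**3 = (27/98)**3 = 19683/941192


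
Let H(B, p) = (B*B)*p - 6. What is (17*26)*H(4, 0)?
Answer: -2652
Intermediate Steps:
H(B, p) = -6 + p*B² (H(B, p) = B²*p - 6 = p*B² - 6 = -6 + p*B²)
(17*26)*H(4, 0) = (17*26)*(-6 + 0*4²) = 442*(-6 + 0*16) = 442*(-6 + 0) = 442*(-6) = -2652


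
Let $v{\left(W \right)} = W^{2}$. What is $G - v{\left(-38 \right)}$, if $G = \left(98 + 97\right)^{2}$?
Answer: $36581$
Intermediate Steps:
$G = 38025$ ($G = 195^{2} = 38025$)
$G - v{\left(-38 \right)} = 38025 - \left(-38\right)^{2} = 38025 - 1444 = 36581$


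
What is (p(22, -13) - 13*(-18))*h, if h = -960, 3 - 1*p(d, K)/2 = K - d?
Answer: -297600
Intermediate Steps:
p(d, K) = 6 - 2*K + 2*d (p(d, K) = 6 - 2*(K - d) = 6 + (-2*K + 2*d) = 6 - 2*K + 2*d)
(p(22, -13) - 13*(-18))*h = ((6 - 2*(-13) + 2*22) - 13*(-18))*(-960) = ((6 + 26 + 44) + 234)*(-960) = (76 + 234)*(-960) = 310*(-960) = -297600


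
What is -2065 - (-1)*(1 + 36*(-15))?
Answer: -2604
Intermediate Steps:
-2065 - (-1)*(1 + 36*(-15)) = -2065 - (-1)*(1 - 540) = -2065 - (-1)*(-539) = -2065 - 1*539 = -2065 - 539 = -2604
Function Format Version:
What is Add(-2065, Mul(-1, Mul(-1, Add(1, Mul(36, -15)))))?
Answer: -2604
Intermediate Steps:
Add(-2065, Mul(-1, Mul(-1, Add(1, Mul(36, -15))))) = Add(-2065, Mul(-1, Mul(-1, Add(1, -540)))) = Add(-2065, Mul(-1, Mul(-1, -539))) = Add(-2065, Mul(-1, 539)) = Add(-2065, -539) = -2604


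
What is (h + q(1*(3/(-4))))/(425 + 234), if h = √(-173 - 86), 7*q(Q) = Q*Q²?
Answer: -27/295232 + I*√259/659 ≈ -9.1454e-5 + 0.024421*I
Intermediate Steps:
q(Q) = Q³/7 (q(Q) = (Q*Q²)/7 = Q³/7)
h = I*√259 (h = √(-259) = I*√259 ≈ 16.093*I)
(h + q(1*(3/(-4))))/(425 + 234) = (I*√259 + (1*(3/(-4)))³/7)/(425 + 234) = (I*√259 + (1*(3*(-¼)))³/7)/659 = (I*√259 + (1*(-¾))³/7)*(1/659) = (I*√259 + (-¾)³/7)*(1/659) = (I*√259 + (⅐)*(-27/64))*(1/659) = (I*√259 - 27/448)*(1/659) = (-27/448 + I*√259)*(1/659) = -27/295232 + I*√259/659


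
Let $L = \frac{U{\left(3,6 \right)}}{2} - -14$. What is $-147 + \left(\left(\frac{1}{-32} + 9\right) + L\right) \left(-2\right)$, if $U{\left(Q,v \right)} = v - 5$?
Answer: $- \frac{3103}{16} \approx -193.94$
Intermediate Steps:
$U{\left(Q,v \right)} = -5 + v$
$L = \frac{29}{2}$ ($L = \frac{-5 + 6}{2} - -14 = 1 \cdot \frac{1}{2} + 14 = \frac{1}{2} + 14 = \frac{29}{2} \approx 14.5$)
$-147 + \left(\left(\frac{1}{-32} + 9\right) + L\right) \left(-2\right) = -147 + \left(\left(\frac{1}{-32} + 9\right) + \frac{29}{2}\right) \left(-2\right) = -147 + \left(\left(- \frac{1}{32} + 9\right) + \frac{29}{2}\right) \left(-2\right) = -147 + \left(\frac{287}{32} + \frac{29}{2}\right) \left(-2\right) = -147 + \frac{751}{32} \left(-2\right) = -147 - \frac{751}{16} = - \frac{3103}{16}$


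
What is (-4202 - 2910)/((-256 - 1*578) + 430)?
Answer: 1778/101 ≈ 17.604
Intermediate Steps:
(-4202 - 2910)/((-256 - 1*578) + 430) = -7112/((-256 - 578) + 430) = -7112/(-834 + 430) = -7112/(-404) = -7112*(-1/404) = 1778/101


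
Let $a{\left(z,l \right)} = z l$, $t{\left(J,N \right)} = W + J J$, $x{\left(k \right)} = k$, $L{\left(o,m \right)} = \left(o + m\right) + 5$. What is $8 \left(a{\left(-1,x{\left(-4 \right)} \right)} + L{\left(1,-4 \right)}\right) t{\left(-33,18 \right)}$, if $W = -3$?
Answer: $52128$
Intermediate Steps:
$L{\left(o,m \right)} = 5 + m + o$ ($L{\left(o,m \right)} = \left(m + o\right) + 5 = 5 + m + o$)
$t{\left(J,N \right)} = -3 + J^{2}$ ($t{\left(J,N \right)} = -3 + J J = -3 + J^{2}$)
$a{\left(z,l \right)} = l z$
$8 \left(a{\left(-1,x{\left(-4 \right)} \right)} + L{\left(1,-4 \right)}\right) t{\left(-33,18 \right)} = 8 \left(\left(-4\right) \left(-1\right) + \left(5 - 4 + 1\right)\right) \left(-3 + \left(-33\right)^{2}\right) = 8 \left(4 + 2\right) \left(-3 + 1089\right) = 8 \cdot 6 \cdot 1086 = 48 \cdot 1086 = 52128$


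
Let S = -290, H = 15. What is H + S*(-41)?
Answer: 11905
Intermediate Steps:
H + S*(-41) = 15 - 290*(-41) = 15 + 11890 = 11905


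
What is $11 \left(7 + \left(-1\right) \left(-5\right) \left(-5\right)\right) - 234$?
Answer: $-432$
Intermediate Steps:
$11 \left(7 + \left(-1\right) \left(-5\right) \left(-5\right)\right) - 234 = 11 \left(7 + 5 \left(-5\right)\right) - 234 = 11 \left(7 - 25\right) - 234 = 11 \left(-18\right) - 234 = -198 - 234 = -432$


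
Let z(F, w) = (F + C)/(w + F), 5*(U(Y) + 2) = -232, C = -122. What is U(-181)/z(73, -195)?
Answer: -29524/245 ≈ -120.51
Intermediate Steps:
U(Y) = -242/5 (U(Y) = -2 + (⅕)*(-232) = -2 - 232/5 = -242/5)
z(F, w) = (-122 + F)/(F + w) (z(F, w) = (F - 122)/(w + F) = (-122 + F)/(F + w))
U(-181)/z(73, -195) = -242*(73 - 195)/(-122 + 73)/5 = -242/(5*(-49/(-122))) = -242/(5*((-1/122*(-49)))) = -242/(5*49/122) = -242/5*122/49 = -29524/245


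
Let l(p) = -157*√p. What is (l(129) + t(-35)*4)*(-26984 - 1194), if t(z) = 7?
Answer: -788984 + 4423946*√129 ≈ 4.9457e+7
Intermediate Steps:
(l(129) + t(-35)*4)*(-26984 - 1194) = (-157*√129 + 7*4)*(-26984 - 1194) = (-157*√129 + 28)*(-28178) = (28 - 157*√129)*(-28178) = -788984 + 4423946*√129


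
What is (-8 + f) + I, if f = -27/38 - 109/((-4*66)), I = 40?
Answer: 159019/5016 ≈ 31.702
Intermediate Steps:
f = -1493/5016 (f = -27*1/38 - 109/(-264) = -27/38 - 109*(-1/264) = -27/38 + 109/264 = -1493/5016 ≈ -0.29765)
(-8 + f) + I = (-8 - 1493/5016) + 40 = -41621/5016 + 40 = 159019/5016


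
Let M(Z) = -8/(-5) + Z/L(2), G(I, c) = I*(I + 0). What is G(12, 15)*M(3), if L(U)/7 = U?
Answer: 9144/35 ≈ 261.26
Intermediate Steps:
L(U) = 7*U
G(I, c) = I**2 (G(I, c) = I*I = I**2)
M(Z) = 8/5 + Z/14 (M(Z) = -8/(-5) + Z/((7*2)) = -8*(-1/5) + Z/14 = 8/5 + Z*(1/14) = 8/5 + Z/14)
G(12, 15)*M(3) = 12**2*(8/5 + (1/14)*3) = 144*(8/5 + 3/14) = 144*(127/70) = 9144/35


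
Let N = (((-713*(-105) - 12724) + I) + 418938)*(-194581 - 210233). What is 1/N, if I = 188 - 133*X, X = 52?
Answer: -1/192023925714 ≈ -5.2077e-12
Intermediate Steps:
I = -6728 (I = 188 - 133*52 = 188 - 6916 = -6728)
N = -192023925714 (N = (((-713*(-105) - 12724) - 6728) + 418938)*(-194581 - 210233) = (((74865 - 12724) - 6728) + 418938)*(-404814) = ((62141 - 6728) + 418938)*(-404814) = (55413 + 418938)*(-404814) = 474351*(-404814) = -192023925714)
1/N = 1/(-192023925714) = -1/192023925714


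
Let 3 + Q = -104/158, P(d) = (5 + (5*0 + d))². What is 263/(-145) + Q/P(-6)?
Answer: -62682/11455 ≈ -5.4720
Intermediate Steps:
P(d) = (5 + d)² (P(d) = (5 + (0 + d))² = (5 + d)²)
Q = -289/79 (Q = -3 - 104/158 = -3 - 104*1/158 = -3 - 52/79 = -289/79 ≈ -3.6582)
263/(-145) + Q/P(-6) = 263/(-145) - 289/(79*(5 - 6)²) = 263*(-1/145) - 289/(79*((-1)²)) = -263/145 - 289/79/1 = -263/145 - 289/79*1 = -263/145 - 289/79 = -62682/11455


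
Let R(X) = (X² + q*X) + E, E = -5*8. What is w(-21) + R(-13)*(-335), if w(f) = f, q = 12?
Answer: 9024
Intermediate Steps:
E = -40
R(X) = -40 + X² + 12*X (R(X) = (X² + 12*X) - 40 = -40 + X² + 12*X)
w(-21) + R(-13)*(-335) = -21 + (-40 + (-13)² + 12*(-13))*(-335) = -21 + (-40 + 169 - 156)*(-335) = -21 - 27*(-335) = -21 + 9045 = 9024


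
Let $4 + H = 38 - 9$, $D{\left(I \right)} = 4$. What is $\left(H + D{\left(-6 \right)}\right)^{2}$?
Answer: $841$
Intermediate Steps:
$H = 25$ ($H = -4 + \left(38 - 9\right) = -4 + 29 = 25$)
$\left(H + D{\left(-6 \right)}\right)^{2} = \left(25 + 4\right)^{2} = 29^{2} = 841$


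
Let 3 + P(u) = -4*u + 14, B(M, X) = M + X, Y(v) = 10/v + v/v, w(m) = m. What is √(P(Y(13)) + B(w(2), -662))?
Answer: I*√110877/13 ≈ 25.614*I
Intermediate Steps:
Y(v) = 1 + 10/v (Y(v) = 10/v + 1 = 1 + 10/v)
P(u) = 11 - 4*u (P(u) = -3 + (-4*u + 14) = -3 + (14 - 4*u) = 11 - 4*u)
√(P(Y(13)) + B(w(2), -662)) = √((11 - 4*(10 + 13)/13) + (2 - 662)) = √((11 - 4*23/13) - 660) = √((11 - 92/13) - 660) = √(51/13 - 660) = √(-8529/13) = I*√110877/13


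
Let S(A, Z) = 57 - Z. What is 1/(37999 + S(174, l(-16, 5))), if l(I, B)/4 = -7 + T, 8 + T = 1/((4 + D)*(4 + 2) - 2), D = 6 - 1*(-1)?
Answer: 16/609855 ≈ 2.6236e-5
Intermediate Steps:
D = 7 (D = 6 + 1 = 7)
T = -511/64 (T = -8 + 1/((4 + 7)*(4 + 2) - 2) = -8 + 1/(11*6 - 2) = -8 + 1/(66 - 2) = -8 + 1/64 = -511/64 ≈ -7.9844)
l(I, B) = -959/16 (l(I, B) = 4*(-7 - 511/64) = 4*(-959/64) = -959/16)
1/(37999 + S(174, l(-16, 5))) = 1/(37999 + (57 - 1*(-959/16))) = 1/(37999 + (57 + 959/16)) = 1/(37999 + 1871/16) = 1/(609855/16) = 16/609855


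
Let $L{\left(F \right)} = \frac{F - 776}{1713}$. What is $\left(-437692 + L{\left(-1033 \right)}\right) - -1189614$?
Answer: $\frac{429346859}{571} \approx 7.5192 \cdot 10^{5}$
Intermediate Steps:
$L{\left(F \right)} = - \frac{776}{1713} + \frac{F}{1713}$ ($L{\left(F \right)} = \left(-776 + F\right) \frac{1}{1713} = - \frac{776}{1713} + \frac{F}{1713}$)
$\left(-437692 + L{\left(-1033 \right)}\right) - -1189614 = \left(-437692 + \left(- \frac{776}{1713} + \frac{1}{1713} \left(-1033\right)\right)\right) - -1189614 = \left(-437692 - \frac{603}{571}\right) + 1189614 = - \frac{249922735}{571} + 1189614 = \frac{429346859}{571}$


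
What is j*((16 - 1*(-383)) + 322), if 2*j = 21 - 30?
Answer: -6489/2 ≈ -3244.5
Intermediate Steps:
j = -9/2 (j = (21 - 30)/2 = (1/2)*(-9) = -9/2 ≈ -4.5000)
j*((16 - 1*(-383)) + 322) = -9*((16 - 1*(-383)) + 322)/2 = -9*((16 + 383) + 322)/2 = -9*(399 + 322)/2 = -9/2*721 = -6489/2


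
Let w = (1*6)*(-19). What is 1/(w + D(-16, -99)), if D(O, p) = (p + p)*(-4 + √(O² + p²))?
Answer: -1/580848 - 11*√10057/21878608 ≈ -5.2142e-5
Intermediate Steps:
D(O, p) = 2*p*(-4 + √(O² + p²)) (D(O, p) = (2*p)*(-4 + √(O² + p²)) = 2*p*(-4 + √(O² + p²)))
w = -114 (w = 6*(-19) = -114)
1/(w + D(-16, -99)) = 1/(-114 + 2*(-99)*(-4 + √((-16)² + (-99)²))) = 1/(-114 + 2*(-99)*(-4 + √(256 + 9801))) = 1/(-114 + 2*(-99)*(-4 + √10057)) = 1/(-114 + (792 - 198*√10057)) = 1/(678 - 198*√10057)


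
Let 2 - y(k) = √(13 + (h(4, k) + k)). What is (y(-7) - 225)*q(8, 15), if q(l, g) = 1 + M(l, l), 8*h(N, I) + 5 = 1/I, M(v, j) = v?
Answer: -2007 - 45*√42/14 ≈ -2027.8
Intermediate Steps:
h(N, I) = -5/8 + 1/(8*I)
q(l, g) = 1 + l
y(k) = 2 - √(13 + k + (1 - 5*k)/(8*k)) (y(k) = 2 - √(13 + ((1 - 5*k)/(8*k) + k)) = 2 - √(13 + (k + (1 - 5*k)/(8*k))) = 2 - √(13 + k + (1 - 5*k)/(8*k)))
(y(-7) - 225)*q(8, 15) = ((2 - √(198 + 2/(-7) + 16*(-7))/4) - 225)*(1 + 8) = ((2 - √(198 + 2*(-⅐) - 112)/4) - 225)*9 = ((2 - √(198 - 2/7 - 112)/4) - 225)*9 = ((2 - 5*√42/14) - 225)*9 = (-223 - 5*√42/14)*9 = -2007 - 45*√42/14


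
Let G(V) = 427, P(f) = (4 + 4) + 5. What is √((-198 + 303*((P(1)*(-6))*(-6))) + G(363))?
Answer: √142033 ≈ 376.87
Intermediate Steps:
P(f) = 13 (P(f) = 8 + 5 = 13)
√((-198 + 303*((P(1)*(-6))*(-6))) + G(363)) = √((-198 + 303*((13*(-6))*(-6))) + 427) = √((-198 + 303*(-78*(-6))) + 427) = √((-198 + 303*468) + 427) = √((-198 + 141804) + 427) = √(141606 + 427) = √142033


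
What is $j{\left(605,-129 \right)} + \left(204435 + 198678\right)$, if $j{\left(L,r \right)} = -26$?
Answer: $403087$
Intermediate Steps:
$j{\left(605,-129 \right)} + \left(204435 + 198678\right) = -26 + \left(204435 + 198678\right) = -26 + 403113 = 403087$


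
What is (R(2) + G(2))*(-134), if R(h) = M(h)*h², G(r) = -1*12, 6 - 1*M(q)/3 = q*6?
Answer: 11256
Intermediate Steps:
M(q) = 18 - 18*q (M(q) = 18 - 3*q*6 = 18 - 18*q)
G(r) = -12
R(h) = h²*(18 - 18*h) (R(h) = (18 - 18*h)*h² = h²*(18 - 18*h))
(R(2) + G(2))*(-134) = (18*2²*(1 - 1*2) - 12)*(-134) = (18*4*(1 - 2) - 12)*(-134) = (18*4*(-1) - 12)*(-134) = (-72 - 12)*(-134) = -84*(-134) = 11256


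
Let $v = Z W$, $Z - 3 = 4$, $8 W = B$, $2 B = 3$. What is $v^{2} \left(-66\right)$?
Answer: $- \frac{14553}{128} \approx -113.7$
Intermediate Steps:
$B = \frac{3}{2}$ ($B = \frac{1}{2} \cdot 3 = \frac{3}{2} \approx 1.5$)
$W = \frac{3}{16}$ ($W = \frac{1}{8} \cdot \frac{3}{2} = \frac{3}{16} \approx 0.1875$)
$Z = 7$ ($Z = 3 + 4 = 7$)
$v = \frac{21}{16}$ ($v = 7 \cdot \frac{3}{16} = \frac{21}{16} \approx 1.3125$)
$v^{2} \left(-66\right) = \left(\frac{21}{16}\right)^{2} \left(-66\right) = \frac{441}{256} \left(-66\right) = - \frac{14553}{128}$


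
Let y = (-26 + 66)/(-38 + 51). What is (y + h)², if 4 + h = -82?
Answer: 1162084/169 ≈ 6876.2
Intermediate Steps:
y = 40/13 ≈ 3.0769
h = -86 (h = -4 - 82 = -86)
(y + h)² = (40/13 - 86)² = (-1078/13)² = 1162084/169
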